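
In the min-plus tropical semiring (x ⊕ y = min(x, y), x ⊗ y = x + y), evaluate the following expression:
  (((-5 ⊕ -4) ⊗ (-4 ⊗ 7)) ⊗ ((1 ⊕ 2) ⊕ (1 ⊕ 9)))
(((-5 ⊕ -4) ⊗ (-4 ⊗ 7)) ⊗ ((1 ⊕ 2) ⊕ (1 ⊕ 9))) = -1

Expand innermost to outermost. Recall ⊕ takes the minimum of its arguments and ⊗ takes their sum. Working out the expression (((-5 ⊕ -4) ⊗ (-4 ⊗ 7)) ⊗ ((1 ⊕ 2) ⊕ (1 ⊕ 9))) gives -1.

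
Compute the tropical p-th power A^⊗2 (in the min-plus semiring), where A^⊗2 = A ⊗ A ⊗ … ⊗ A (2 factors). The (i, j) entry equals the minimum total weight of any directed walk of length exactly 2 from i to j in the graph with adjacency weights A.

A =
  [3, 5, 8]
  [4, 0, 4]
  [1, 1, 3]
A^⊗2 =
  [6, 5, 9]
  [4, 0, 4]
  [4, 1, 5]

Each entry (A^⊗2)_ij equals the minimum over all length-2 walks i = v_0 → v_1 → … → v_2 = j of Σ_t A[v_t][v_{t+1}]. For example, for (i, j) = (0, 2) we minimise over 3 possible intermediate vertex sequences; the minimum is 9, attained along the walk 0 → 1 → 2.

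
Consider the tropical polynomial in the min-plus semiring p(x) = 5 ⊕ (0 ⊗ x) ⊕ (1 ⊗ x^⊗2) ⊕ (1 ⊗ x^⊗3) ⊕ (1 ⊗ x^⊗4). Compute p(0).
p(0) = 0

A tropical monomial a ⊗ x^⊗i evaluates to a + i · x. Evaluating each term at x = 0:
  Term 0 contributes 5 + 0 · 0 = 5
  Term 1 contributes 0 + 1 · 0 = 0
  Term 2 contributes 1 + 2 · 0 = 1
  Term 3 contributes 1 + 3 · 0 = 1
  Term 4 contributes 1 + 4 · 0 = 1
p(0) = ⊕ of these = min[5, 0, 1, 1, 1] = 0.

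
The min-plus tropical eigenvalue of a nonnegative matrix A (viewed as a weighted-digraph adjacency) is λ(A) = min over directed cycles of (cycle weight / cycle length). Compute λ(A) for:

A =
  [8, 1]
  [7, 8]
λ(A) = 4

Enumerate directed cycles and compute their means (weight / length). Sample:
  cycle 0 → 0: weight = 8, length = 1, mean = 8/1 ≈ 8.000
  cycle 1 → 1: weight = 8, length = 1, mean = 8/1 ≈ 8.000
  cycle 0 → 1 → 0: weight = 8, length = 2, mean = 8/2 ≈ 4.000
  cycle 1 → 0 → 1: weight = 8, length = 2, mean = 8/2 ≈ 4.000
Minimum mean = 4.000, attained e.g. along the cycle 0 → 1 → 0 with weight 8 and length 2. So λ(A) = 8/2 = 4.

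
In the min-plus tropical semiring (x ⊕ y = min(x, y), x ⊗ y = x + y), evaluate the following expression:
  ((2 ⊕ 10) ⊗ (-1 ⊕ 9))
((2 ⊕ 10) ⊗ (-1 ⊕ 9)) = 1

Expand innermost to outermost. Recall ⊕ takes the minimum of its arguments and ⊗ takes their sum. Working out the expression ((2 ⊕ 10) ⊗ (-1 ⊕ 9)) gives 1.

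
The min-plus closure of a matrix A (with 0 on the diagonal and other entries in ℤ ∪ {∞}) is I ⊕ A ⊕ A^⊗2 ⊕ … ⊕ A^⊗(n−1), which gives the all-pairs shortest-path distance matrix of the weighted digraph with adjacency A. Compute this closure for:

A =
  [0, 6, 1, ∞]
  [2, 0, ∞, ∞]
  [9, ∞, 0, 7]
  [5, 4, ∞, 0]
Closure =
  [0, 6, 1, 8]
  [2, 0, 3, 10]
  [9, 11, 0, 7]
  [5, 4, 6, 0]

This is the Floyd-Warshall all-pairs shortest-path computation. For each intermediate vertex k = 0, 1, …, 3, update dist[i][j] ← min(dist[i][j], dist[i][k] + dist[k][j]). The final matrix gives, for each (i, j), the minimum total weight of any directed path from i to j (possibly empty when i = j).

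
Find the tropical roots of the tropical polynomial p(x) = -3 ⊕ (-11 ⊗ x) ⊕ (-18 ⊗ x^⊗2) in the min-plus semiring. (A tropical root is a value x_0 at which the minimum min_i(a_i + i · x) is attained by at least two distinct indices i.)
Roots: {7, 8}

Each tropical root is a break point of the lower envelope of the lines y = a_i + i · x (there are 3 lines, with slopes 0, 1, ..., 2). Only the lines that attain the minimum somewhere contribute to roots; other lines are dominated. Here the surviving (envelope) indices are i = 2, i = 1, i = 0.
Intersections between consecutive envelope lines give the roots: for adjacent envelope indices i < j the intersection is x = (a_i − a_j) / (j − i). Reading off the sorted break points: {7, 8}.
Verification: at each break x_0, at least two indices attain the minimum of min_i(a_i + i · x_0).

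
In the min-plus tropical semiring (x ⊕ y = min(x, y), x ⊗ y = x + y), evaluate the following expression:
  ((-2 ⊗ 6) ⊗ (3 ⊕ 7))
((-2 ⊗ 6) ⊗ (3 ⊕ 7)) = 7

Expand innermost to outermost. Recall ⊕ takes the minimum of its arguments and ⊗ takes their sum. Working out the expression ((-2 ⊗ 6) ⊗ (3 ⊕ 7)) gives 7.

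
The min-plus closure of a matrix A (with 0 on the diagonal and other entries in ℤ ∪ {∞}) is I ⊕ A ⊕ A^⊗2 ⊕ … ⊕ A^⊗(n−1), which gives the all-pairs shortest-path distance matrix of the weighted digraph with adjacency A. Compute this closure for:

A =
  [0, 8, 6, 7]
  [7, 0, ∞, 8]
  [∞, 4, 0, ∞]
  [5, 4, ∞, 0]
Closure =
  [0, 8, 6, 7]
  [7, 0, 13, 8]
  [11, 4, 0, 12]
  [5, 4, 11, 0]

This is the Floyd-Warshall all-pairs shortest-path computation. For each intermediate vertex k = 0, 1, …, 3, update dist[i][j] ← min(dist[i][j], dist[i][k] + dist[k][j]). The final matrix gives, for each (i, j), the minimum total weight of any directed path from i to j (possibly empty when i = j).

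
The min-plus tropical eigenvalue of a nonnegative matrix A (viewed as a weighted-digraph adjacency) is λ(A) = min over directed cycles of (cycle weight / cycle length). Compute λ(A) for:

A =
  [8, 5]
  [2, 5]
λ(A) = 7/2

Enumerate directed cycles and compute their means (weight / length). Sample:
  cycle 0 → 0: weight = 8, length = 1, mean = 8/1 ≈ 8.000
  cycle 1 → 1: weight = 5, length = 1, mean = 5/1 ≈ 5.000
  cycle 0 → 1 → 0: weight = 7, length = 2, mean = 7/2 ≈ 3.500
  cycle 1 → 0 → 1: weight = 7, length = 2, mean = 7/2 ≈ 3.500
Minimum mean = 3.500, attained e.g. along the cycle 0 → 1 → 0 with weight 7 and length 2. So λ(A) = 7/2 = 7/2.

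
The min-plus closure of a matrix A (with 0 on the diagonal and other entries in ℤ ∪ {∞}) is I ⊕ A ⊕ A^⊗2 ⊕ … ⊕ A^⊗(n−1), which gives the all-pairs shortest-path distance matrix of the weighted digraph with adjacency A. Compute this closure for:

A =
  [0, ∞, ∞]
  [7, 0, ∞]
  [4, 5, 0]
Closure =
  [0, ∞, ∞]
  [7, 0, ∞]
  [4, 5, 0]

This is the Floyd-Warshall all-pairs shortest-path computation. For each intermediate vertex k = 0, 1, …, 2, update dist[i][j] ← min(dist[i][j], dist[i][k] + dist[k][j]). The final matrix gives, for each (i, j), the minimum total weight of any directed path from i to j (possibly empty when i = j).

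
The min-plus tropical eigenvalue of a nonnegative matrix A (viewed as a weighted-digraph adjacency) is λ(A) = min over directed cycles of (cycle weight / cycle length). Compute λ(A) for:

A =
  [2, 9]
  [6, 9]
λ(A) = 2

Enumerate directed cycles and compute their means (weight / length). Sample:
  cycle 0 → 0: weight = 2, length = 1, mean = 2/1 ≈ 2.000
  cycle 1 → 1: weight = 9, length = 1, mean = 9/1 ≈ 9.000
  cycle 0 → 1 → 0: weight = 15, length = 2, mean = 15/2 ≈ 7.500
  cycle 1 → 0 → 1: weight = 15, length = 2, mean = 15/2 ≈ 7.500
Minimum mean = 2.000, attained e.g. along the cycle 0 → 0 with weight 2 and length 1. So λ(A) = 2/1 = 2.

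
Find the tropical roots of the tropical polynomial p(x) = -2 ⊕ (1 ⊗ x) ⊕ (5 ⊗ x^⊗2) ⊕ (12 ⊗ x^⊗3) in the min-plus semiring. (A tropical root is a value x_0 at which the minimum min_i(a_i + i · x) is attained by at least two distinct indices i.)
Roots: {-7, -4, -3}

Each tropical root is a break point of the lower envelope of the lines y = a_i + i · x (there are 4 lines, with slopes 0, 1, ..., 3). Only the lines that attain the minimum somewhere contribute to roots; other lines are dominated. Here the surviving (envelope) indices are i = 3, i = 2, i = 1, i = 0.
Intersections between consecutive envelope lines give the roots: for adjacent envelope indices i < j the intersection is x = (a_i − a_j) / (j − i). Reading off the sorted break points: {-7, -4, -3}.
Verification: at each break x_0, at least two indices attain the minimum of min_i(a_i + i · x_0).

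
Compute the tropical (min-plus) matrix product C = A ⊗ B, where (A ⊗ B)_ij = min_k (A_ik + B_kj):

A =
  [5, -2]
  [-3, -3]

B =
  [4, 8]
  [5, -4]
A ⊗ B =
  [3, -6]
  [1, -7]

Apply the min-plus product entry-by-entry:
  C[0][0] = min over k of (A[0][0] + B[0][0] = 5 + 4 = 9, A[0][1] + B[1][0] = -2 + 5 = 3) = 3 (attained at k = 1)
  C[0][1] = min over k of (A[0][0] + B[0][1] = 5 + 8 = 13, A[0][1] + B[1][1] = -2 + -4 = -6) = -6 (attained at k = 1)
  C[1][0] = min over k of (A[1][0] + B[0][0] = -3 + 4 = 1, A[1][1] + B[1][0] = -3 + 5 = 2) = 1 (attained at k = 0)
  C[1][1] = min over k of (A[1][0] + B[0][1] = -3 + 8 = 5, A[1][1] + B[1][1] = -3 + -4 = -7) = -7 (attained at k = 1)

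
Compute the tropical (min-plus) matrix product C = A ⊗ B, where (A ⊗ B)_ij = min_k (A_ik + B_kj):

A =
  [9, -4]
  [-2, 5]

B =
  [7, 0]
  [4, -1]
A ⊗ B =
  [0, -5]
  [5, -2]

Apply the min-plus product entry-by-entry:
  C[0][0] = min over k of (A[0][0] + B[0][0] = 9 + 7 = 16, A[0][1] + B[1][0] = -4 + 4 = 0) = 0 (attained at k = 1)
  C[0][1] = min over k of (A[0][0] + B[0][1] = 9 + 0 = 9, A[0][1] + B[1][1] = -4 + -1 = -5) = -5 (attained at k = 1)
  C[1][0] = min over k of (A[1][0] + B[0][0] = -2 + 7 = 5, A[1][1] + B[1][0] = 5 + 4 = 9) = 5 (attained at k = 0)
  C[1][1] = min over k of (A[1][0] + B[0][1] = -2 + 0 = -2, A[1][1] + B[1][1] = 5 + -1 = 4) = -2 (attained at k = 0)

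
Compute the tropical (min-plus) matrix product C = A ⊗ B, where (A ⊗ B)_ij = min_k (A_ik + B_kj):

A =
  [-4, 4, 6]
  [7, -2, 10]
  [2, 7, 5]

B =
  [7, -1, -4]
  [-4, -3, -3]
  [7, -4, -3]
A ⊗ B =
  [0, -5, -8]
  [-6, -5, -5]
  [3, 1, -2]

Apply the min-plus product entry-by-entry:
  C[0][0] = min over k of (A[0][0] + B[0][0] = -4 + 7 = 3, A[0][1] + B[1][0] = 4 + -4 = 0, A[0][2] + B[2][0] = 6 + 7 = 13) = 0 (attained at k = 1)
  C[0][1] = min over k of (A[0][0] + B[0][1] = -4 + -1 = -5, A[0][1] + B[1][1] = 4 + -3 = 1, A[0][2] + B[2][1] = 6 + -4 = 2) = -5 (attained at k = 0)
  C[0][2] = min over k of (A[0][0] + B[0][2] = -4 + -4 = -8, A[0][1] + B[1][2] = 4 + -3 = 1, A[0][2] + B[2][2] = 6 + -3 = 3) = -8 (attained at k = 0)
  C[1][0] = min over k of (A[1][0] + B[0][0] = 7 + 7 = 14, A[1][1] + B[1][0] = -2 + -4 = -6, A[1][2] + B[2][0] = 10 + 7 = 17) = -6 (attained at k = 1)
  C[1][1] = min over k of (A[1][0] + B[0][1] = 7 + -1 = 6, A[1][1] + B[1][1] = -2 + -3 = -5, A[1][2] + B[2][1] = 10 + -4 = 6) = -5 (attained at k = 1)
  C[1][2] = min over k of (A[1][0] + B[0][2] = 7 + -4 = 3, A[1][1] + B[1][2] = -2 + -3 = -5, A[1][2] + B[2][2] = 10 + -3 = 7) = -5 (attained at k = 1)
  C[2][0] = min over k of (A[2][0] + B[0][0] = 2 + 7 = 9, A[2][1] + B[1][0] = 7 + -4 = 3, A[2][2] + B[2][0] = 5 + 7 = 12) = 3 (attained at k = 1)
  C[2][1] = min over k of (A[2][0] + B[0][1] = 2 + -1 = 1, A[2][1] + B[1][1] = 7 + -3 = 4, A[2][2] + B[2][1] = 5 + -4 = 1) = 1 (attained at k = 0)
  C[2][2] = min over k of (A[2][0] + B[0][2] = 2 + -4 = -2, A[2][1] + B[1][2] = 7 + -3 = 4, A[2][2] + B[2][2] = 5 + -3 = 2) = -2 (attained at k = 0)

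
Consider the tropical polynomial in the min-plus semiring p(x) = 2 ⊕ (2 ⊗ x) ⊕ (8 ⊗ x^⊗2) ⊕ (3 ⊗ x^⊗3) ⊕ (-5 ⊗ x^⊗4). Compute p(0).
p(0) = -5

A tropical monomial a ⊗ x^⊗i evaluates to a + i · x. Evaluating each term at x = 0:
  Term 0 contributes 2 + 0 · 0 = 2
  Term 1 contributes 2 + 1 · 0 = 2
  Term 2 contributes 8 + 2 · 0 = 8
  Term 3 contributes 3 + 3 · 0 = 3
  Term 4 contributes -5 + 4 · 0 = -5
p(0) = ⊕ of these = min[2, 2, 8, 3, -5] = -5.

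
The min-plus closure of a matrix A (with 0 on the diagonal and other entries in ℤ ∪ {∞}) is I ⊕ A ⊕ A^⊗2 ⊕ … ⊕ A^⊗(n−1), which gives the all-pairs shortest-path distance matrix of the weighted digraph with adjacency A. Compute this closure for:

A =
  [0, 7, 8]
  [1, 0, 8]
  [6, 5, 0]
Closure =
  [0, 7, 8]
  [1, 0, 8]
  [6, 5, 0]

This is the Floyd-Warshall all-pairs shortest-path computation. For each intermediate vertex k = 0, 1, …, 2, update dist[i][j] ← min(dist[i][j], dist[i][k] + dist[k][j]). The final matrix gives, for each (i, j), the minimum total weight of any directed path from i to j (possibly empty when i = j).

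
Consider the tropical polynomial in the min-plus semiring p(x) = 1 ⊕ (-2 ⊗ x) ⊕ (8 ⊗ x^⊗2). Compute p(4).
p(4) = 1

A tropical monomial a ⊗ x^⊗i evaluates to a + i · x. Evaluating each term at x = 4:
  Term 0 contributes 1 + 0 · 4 = 1
  Term 1 contributes -2 + 1 · 4 = 2
  Term 2 contributes 8 + 2 · 4 = 16
p(4) = ⊕ of these = min[1, 2, 16] = 1.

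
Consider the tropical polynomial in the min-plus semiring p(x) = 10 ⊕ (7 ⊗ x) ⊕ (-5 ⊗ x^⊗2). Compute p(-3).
p(-3) = -11

A tropical monomial a ⊗ x^⊗i evaluates to a + i · x. Evaluating each term at x = -3:
  Term 0 contributes 10 + 0 · -3 = 10
  Term 1 contributes 7 + 1 · -3 = 4
  Term 2 contributes -5 + 2 · -3 = -11
p(-3) = ⊕ of these = min[10, 4, -11] = -11.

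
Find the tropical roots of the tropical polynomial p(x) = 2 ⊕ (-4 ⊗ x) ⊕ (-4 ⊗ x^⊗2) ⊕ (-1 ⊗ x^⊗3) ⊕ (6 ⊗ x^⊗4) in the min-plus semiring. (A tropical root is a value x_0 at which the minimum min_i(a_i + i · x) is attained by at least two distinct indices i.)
Roots: {-7, -3, 0, 6}

Each tropical root is a break point of the lower envelope of the lines y = a_i + i · x (there are 5 lines, with slopes 0, 1, ..., 4). Only the lines that attain the minimum somewhere contribute to roots; other lines are dominated. Here the surviving (envelope) indices are i = 4, i = 3, i = 2, i = 1, i = 0.
Intersections between consecutive envelope lines give the roots: for adjacent envelope indices i < j the intersection is x = (a_i − a_j) / (j − i). Reading off the sorted break points: {-7, -3, 0, 6}.
Verification: at each break x_0, at least two indices attain the minimum of min_i(a_i + i · x_0).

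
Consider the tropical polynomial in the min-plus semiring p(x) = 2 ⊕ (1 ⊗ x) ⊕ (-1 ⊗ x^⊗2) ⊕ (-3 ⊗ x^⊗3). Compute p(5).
p(5) = 2

A tropical monomial a ⊗ x^⊗i evaluates to a + i · x. Evaluating each term at x = 5:
  Term 0 contributes 2 + 0 · 5 = 2
  Term 1 contributes 1 + 1 · 5 = 6
  Term 2 contributes -1 + 2 · 5 = 9
  Term 3 contributes -3 + 3 · 5 = 12
p(5) = ⊕ of these = min[2, 6, 9, 12] = 2.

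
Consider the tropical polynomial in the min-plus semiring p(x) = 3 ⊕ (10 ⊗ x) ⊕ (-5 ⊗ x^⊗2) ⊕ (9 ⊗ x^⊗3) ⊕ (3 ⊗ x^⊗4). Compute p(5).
p(5) = 3

A tropical monomial a ⊗ x^⊗i evaluates to a + i · x. Evaluating each term at x = 5:
  Term 0 contributes 3 + 0 · 5 = 3
  Term 1 contributes 10 + 1 · 5 = 15
  Term 2 contributes -5 + 2 · 5 = 5
  Term 3 contributes 9 + 3 · 5 = 24
  Term 4 contributes 3 + 4 · 5 = 23
p(5) = ⊕ of these = min[3, 15, 5, 24, 23] = 3.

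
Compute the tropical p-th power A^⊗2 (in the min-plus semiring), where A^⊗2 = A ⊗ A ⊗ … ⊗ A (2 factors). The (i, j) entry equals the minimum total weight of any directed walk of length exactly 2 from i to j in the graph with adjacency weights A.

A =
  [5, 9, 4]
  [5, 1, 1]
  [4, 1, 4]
A^⊗2 =
  [8, 5, 8]
  [5, 2, 2]
  [6, 2, 2]

Each entry (A^⊗2)_ij equals the minimum over all length-2 walks i = v_0 → v_1 → … → v_2 = j of Σ_t A[v_t][v_{t+1}]. For example, for (i, j) = (0, 2) we minimise over 3 possible intermediate vertex sequences; the minimum is 8, attained along the walk 0 → 2 → 2.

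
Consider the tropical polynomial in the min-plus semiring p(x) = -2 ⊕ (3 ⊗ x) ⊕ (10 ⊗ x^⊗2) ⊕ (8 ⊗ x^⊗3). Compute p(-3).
p(-3) = -2

A tropical monomial a ⊗ x^⊗i evaluates to a + i · x. Evaluating each term at x = -3:
  Term 0 contributes -2 + 0 · -3 = -2
  Term 1 contributes 3 + 1 · -3 = 0
  Term 2 contributes 10 + 2 · -3 = 4
  Term 3 contributes 8 + 3 · -3 = -1
p(-3) = ⊕ of these = min[-2, 0, 4, -1] = -2.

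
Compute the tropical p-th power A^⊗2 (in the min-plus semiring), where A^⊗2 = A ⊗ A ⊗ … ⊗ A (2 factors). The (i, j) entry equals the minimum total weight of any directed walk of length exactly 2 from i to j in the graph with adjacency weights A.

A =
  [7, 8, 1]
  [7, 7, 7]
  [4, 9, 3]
A^⊗2 =
  [5, 10, 4]
  [11, 14, 8]
  [7, 12, 5]

Each entry (A^⊗2)_ij equals the minimum over all length-2 walks i = v_0 → v_1 → … → v_2 = j of Σ_t A[v_t][v_{t+1}]. For example, for (i, j) = (0, 2) we minimise over 3 possible intermediate vertex sequences; the minimum is 4, attained along the walk 0 → 2 → 2.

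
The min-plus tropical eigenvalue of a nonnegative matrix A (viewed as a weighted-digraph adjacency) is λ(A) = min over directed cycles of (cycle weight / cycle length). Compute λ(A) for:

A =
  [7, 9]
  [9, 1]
λ(A) = 1

Enumerate directed cycles and compute their means (weight / length). Sample:
  cycle 0 → 0: weight = 7, length = 1, mean = 7/1 ≈ 7.000
  cycle 1 → 1: weight = 1, length = 1, mean = 1/1 ≈ 1.000
  cycle 0 → 1 → 0: weight = 18, length = 2, mean = 18/2 ≈ 9.000
  cycle 1 → 0 → 1: weight = 18, length = 2, mean = 18/2 ≈ 9.000
Minimum mean = 1.000, attained e.g. along the cycle 1 → 1 with weight 1 and length 1. So λ(A) = 1/1 = 1.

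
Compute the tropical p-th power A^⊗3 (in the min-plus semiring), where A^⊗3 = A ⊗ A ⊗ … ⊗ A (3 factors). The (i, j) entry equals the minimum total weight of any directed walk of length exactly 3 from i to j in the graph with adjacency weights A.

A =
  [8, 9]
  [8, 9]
A^⊗3 =
  [24, 25]
  [24, 25]

Each entry (A^⊗3)_ij equals the minimum over all length-3 walks i = v_0 → v_1 → … → v_3 = j of Σ_t A[v_t][v_{t+1}]. For example, for (i, j) = (0, 1) we minimise over 4 possible intermediate vertex sequences; the minimum is 25, attained along the walk 0 → 0 → 0 → 1.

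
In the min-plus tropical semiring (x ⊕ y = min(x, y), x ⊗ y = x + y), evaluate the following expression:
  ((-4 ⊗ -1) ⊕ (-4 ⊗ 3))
((-4 ⊗ -1) ⊕ (-4 ⊗ 3)) = -5

Expand innermost to outermost. Recall ⊕ takes the minimum of its arguments and ⊗ takes their sum. Working out the expression ((-4 ⊗ -1) ⊕ (-4 ⊗ 3)) gives -5.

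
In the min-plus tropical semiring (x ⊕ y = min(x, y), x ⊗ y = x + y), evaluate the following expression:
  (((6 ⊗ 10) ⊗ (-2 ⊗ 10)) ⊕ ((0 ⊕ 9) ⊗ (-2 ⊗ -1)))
(((6 ⊗ 10) ⊗ (-2 ⊗ 10)) ⊕ ((0 ⊕ 9) ⊗ (-2 ⊗ -1))) = -3

Expand innermost to outermost. Recall ⊕ takes the minimum of its arguments and ⊗ takes their sum. Working out the expression (((6 ⊗ 10) ⊗ (-2 ⊗ 10)) ⊕ ((0 ⊕ 9) ⊗ (-2 ⊗ -1))) gives -3.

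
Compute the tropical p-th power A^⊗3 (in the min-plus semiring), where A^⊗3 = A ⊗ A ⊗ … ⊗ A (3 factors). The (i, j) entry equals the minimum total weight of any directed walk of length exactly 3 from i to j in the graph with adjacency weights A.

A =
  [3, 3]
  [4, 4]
A^⊗3 =
  [9, 9]
  [10, 10]

Each entry (A^⊗3)_ij equals the minimum over all length-3 walks i = v_0 → v_1 → … → v_3 = j of Σ_t A[v_t][v_{t+1}]. For example, for (i, j) = (0, 1) we minimise over 4 possible intermediate vertex sequences; the minimum is 9, attained along the walk 0 → 0 → 0 → 1.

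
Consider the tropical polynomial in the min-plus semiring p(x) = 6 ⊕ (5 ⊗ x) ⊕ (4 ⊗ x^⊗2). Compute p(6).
p(6) = 6

A tropical monomial a ⊗ x^⊗i evaluates to a + i · x. Evaluating each term at x = 6:
  Term 0 contributes 6 + 0 · 6 = 6
  Term 1 contributes 5 + 1 · 6 = 11
  Term 2 contributes 4 + 2 · 6 = 16
p(6) = ⊕ of these = min[6, 11, 16] = 6.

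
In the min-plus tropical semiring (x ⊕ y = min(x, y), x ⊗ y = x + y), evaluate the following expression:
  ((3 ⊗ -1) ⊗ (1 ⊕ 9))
((3 ⊗ -1) ⊗ (1 ⊕ 9)) = 3

Expand innermost to outermost. Recall ⊕ takes the minimum of its arguments and ⊗ takes their sum. Working out the expression ((3 ⊗ -1) ⊗ (1 ⊕ 9)) gives 3.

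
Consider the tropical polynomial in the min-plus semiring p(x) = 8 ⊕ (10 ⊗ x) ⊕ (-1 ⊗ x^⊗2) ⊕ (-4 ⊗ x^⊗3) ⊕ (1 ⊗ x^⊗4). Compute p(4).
p(4) = 7

A tropical monomial a ⊗ x^⊗i evaluates to a + i · x. Evaluating each term at x = 4:
  Term 0 contributes 8 + 0 · 4 = 8
  Term 1 contributes 10 + 1 · 4 = 14
  Term 2 contributes -1 + 2 · 4 = 7
  Term 3 contributes -4 + 3 · 4 = 8
  Term 4 contributes 1 + 4 · 4 = 17
p(4) = ⊕ of these = min[8, 14, 7, 8, 17] = 7.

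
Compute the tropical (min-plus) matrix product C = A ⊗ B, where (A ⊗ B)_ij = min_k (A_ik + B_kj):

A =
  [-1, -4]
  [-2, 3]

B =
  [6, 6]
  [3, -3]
A ⊗ B =
  [-1, -7]
  [4, 0]

Apply the min-plus product entry-by-entry:
  C[0][0] = min over k of (A[0][0] + B[0][0] = -1 + 6 = 5, A[0][1] + B[1][0] = -4 + 3 = -1) = -1 (attained at k = 1)
  C[0][1] = min over k of (A[0][0] + B[0][1] = -1 + 6 = 5, A[0][1] + B[1][1] = -4 + -3 = -7) = -7 (attained at k = 1)
  C[1][0] = min over k of (A[1][0] + B[0][0] = -2 + 6 = 4, A[1][1] + B[1][0] = 3 + 3 = 6) = 4 (attained at k = 0)
  C[1][1] = min over k of (A[1][0] + B[0][1] = -2 + 6 = 4, A[1][1] + B[1][1] = 3 + -3 = 0) = 0 (attained at k = 1)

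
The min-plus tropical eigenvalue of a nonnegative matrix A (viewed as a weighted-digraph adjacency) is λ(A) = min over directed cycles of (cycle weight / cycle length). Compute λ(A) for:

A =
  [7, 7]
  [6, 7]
λ(A) = 13/2

Enumerate directed cycles and compute their means (weight / length). Sample:
  cycle 0 → 0: weight = 7, length = 1, mean = 7/1 ≈ 7.000
  cycle 1 → 1: weight = 7, length = 1, mean = 7/1 ≈ 7.000
  cycle 0 → 1 → 0: weight = 13, length = 2, mean = 13/2 ≈ 6.500
  cycle 1 → 0 → 1: weight = 13, length = 2, mean = 13/2 ≈ 6.500
Minimum mean = 6.500, attained e.g. along the cycle 0 → 1 → 0 with weight 13 and length 2. So λ(A) = 13/2 = 13/2.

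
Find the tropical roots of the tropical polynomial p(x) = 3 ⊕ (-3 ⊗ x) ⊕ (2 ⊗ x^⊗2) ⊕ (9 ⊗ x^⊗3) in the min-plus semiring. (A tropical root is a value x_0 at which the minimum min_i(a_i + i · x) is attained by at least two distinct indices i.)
Roots: {-7, -5, 6}

Each tropical root is a break point of the lower envelope of the lines y = a_i + i · x (there are 4 lines, with slopes 0, 1, ..., 3). Only the lines that attain the minimum somewhere contribute to roots; other lines are dominated. Here the surviving (envelope) indices are i = 3, i = 2, i = 1, i = 0.
Intersections between consecutive envelope lines give the roots: for adjacent envelope indices i < j the intersection is x = (a_i − a_j) / (j − i). Reading off the sorted break points: {-7, -5, 6}.
Verification: at each break x_0, at least two indices attain the minimum of min_i(a_i + i · x_0).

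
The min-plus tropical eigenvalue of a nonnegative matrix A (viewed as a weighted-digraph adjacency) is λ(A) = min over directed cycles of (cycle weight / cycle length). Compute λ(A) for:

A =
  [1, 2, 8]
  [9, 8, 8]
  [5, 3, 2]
λ(A) = 1

Enumerate directed cycles and compute their means (weight / length). Sample:
  cycle 0 → 0: weight = 1, length = 1, mean = 1/1 ≈ 1.000
  cycle 1 → 1: weight = 8, length = 1, mean = 8/1 ≈ 8.000
  cycle 2 → 2: weight = 2, length = 1, mean = 2/1 ≈ 2.000
  cycle 0 → 1 → 0: weight = 11, length = 2, mean = 11/2 ≈ 5.500
  cycle 0 → 2 → 0: weight = 13, length = 2, mean = 13/2 ≈ 6.500
  cycle 1 → 0 → 1: weight = 11, length = 2, mean = 11/2 ≈ 5.500
Minimum mean = 1.000, attained e.g. along the cycle 0 → 0 with weight 1 and length 1. So λ(A) = 1/1 = 1.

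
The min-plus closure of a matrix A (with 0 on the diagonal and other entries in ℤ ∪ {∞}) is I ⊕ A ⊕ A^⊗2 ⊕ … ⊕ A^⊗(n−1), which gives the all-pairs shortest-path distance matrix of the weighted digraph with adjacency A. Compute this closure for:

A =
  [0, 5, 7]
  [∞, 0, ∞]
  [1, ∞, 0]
Closure =
  [0, 5, 7]
  [∞, 0, ∞]
  [1, 6, 0]

This is the Floyd-Warshall all-pairs shortest-path computation. For each intermediate vertex k = 0, 1, …, 2, update dist[i][j] ← min(dist[i][j], dist[i][k] + dist[k][j]). The final matrix gives, for each (i, j), the minimum total weight of any directed path from i to j (possibly empty when i = j).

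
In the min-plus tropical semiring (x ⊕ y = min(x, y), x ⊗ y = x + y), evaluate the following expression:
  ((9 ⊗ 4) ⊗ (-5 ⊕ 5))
((9 ⊗ 4) ⊗ (-5 ⊕ 5)) = 8

Expand innermost to outermost. Recall ⊕ takes the minimum of its arguments and ⊗ takes their sum. Working out the expression ((9 ⊗ 4) ⊗ (-5 ⊕ 5)) gives 8.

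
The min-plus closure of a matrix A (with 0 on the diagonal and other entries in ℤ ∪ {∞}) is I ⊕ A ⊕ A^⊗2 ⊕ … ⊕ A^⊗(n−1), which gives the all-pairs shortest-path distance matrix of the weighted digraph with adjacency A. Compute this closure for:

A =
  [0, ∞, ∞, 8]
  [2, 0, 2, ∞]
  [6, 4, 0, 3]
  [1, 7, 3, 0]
Closure =
  [0, 15, 11, 8]
  [2, 0, 2, 5]
  [4, 4, 0, 3]
  [1, 7, 3, 0]

This is the Floyd-Warshall all-pairs shortest-path computation. For each intermediate vertex k = 0, 1, …, 3, update dist[i][j] ← min(dist[i][j], dist[i][k] + dist[k][j]). The final matrix gives, for each (i, j), the minimum total weight of any directed path from i to j (possibly empty when i = j).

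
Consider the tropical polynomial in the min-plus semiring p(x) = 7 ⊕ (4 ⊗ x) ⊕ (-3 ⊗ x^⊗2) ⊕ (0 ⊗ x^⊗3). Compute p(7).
p(7) = 7

A tropical monomial a ⊗ x^⊗i evaluates to a + i · x. Evaluating each term at x = 7:
  Term 0 contributes 7 + 0 · 7 = 7
  Term 1 contributes 4 + 1 · 7 = 11
  Term 2 contributes -3 + 2 · 7 = 11
  Term 3 contributes 0 + 3 · 7 = 21
p(7) = ⊕ of these = min[7, 11, 11, 21] = 7.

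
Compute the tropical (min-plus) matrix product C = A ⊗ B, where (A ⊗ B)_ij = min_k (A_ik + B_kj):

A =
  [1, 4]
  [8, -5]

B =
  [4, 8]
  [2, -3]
A ⊗ B =
  [5, 1]
  [-3, -8]

Apply the min-plus product entry-by-entry:
  C[0][0] = min over k of (A[0][0] + B[0][0] = 1 + 4 = 5, A[0][1] + B[1][0] = 4 + 2 = 6) = 5 (attained at k = 0)
  C[0][1] = min over k of (A[0][0] + B[0][1] = 1 + 8 = 9, A[0][1] + B[1][1] = 4 + -3 = 1) = 1 (attained at k = 1)
  C[1][0] = min over k of (A[1][0] + B[0][0] = 8 + 4 = 12, A[1][1] + B[1][0] = -5 + 2 = -3) = -3 (attained at k = 1)
  C[1][1] = min over k of (A[1][0] + B[0][1] = 8 + 8 = 16, A[1][1] + B[1][1] = -5 + -3 = -8) = -8 (attained at k = 1)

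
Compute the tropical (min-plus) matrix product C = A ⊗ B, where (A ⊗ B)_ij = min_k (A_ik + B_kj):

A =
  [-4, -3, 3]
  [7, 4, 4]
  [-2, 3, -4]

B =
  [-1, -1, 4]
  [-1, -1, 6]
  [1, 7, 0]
A ⊗ B =
  [-5, -5, 0]
  [3, 3, 4]
  [-3, -3, -4]

Apply the min-plus product entry-by-entry:
  C[0][0] = min over k of (A[0][0] + B[0][0] = -4 + -1 = -5, A[0][1] + B[1][0] = -3 + -1 = -4, A[0][2] + B[2][0] = 3 + 1 = 4) = -5 (attained at k = 0)
  C[0][1] = min over k of (A[0][0] + B[0][1] = -4 + -1 = -5, A[0][1] + B[1][1] = -3 + -1 = -4, A[0][2] + B[2][1] = 3 + 7 = 10) = -5 (attained at k = 0)
  C[0][2] = min over k of (A[0][0] + B[0][2] = -4 + 4 = 0, A[0][1] + B[1][2] = -3 + 6 = 3, A[0][2] + B[2][2] = 3 + 0 = 3) = 0 (attained at k = 0)
  C[1][0] = min over k of (A[1][0] + B[0][0] = 7 + -1 = 6, A[1][1] + B[1][0] = 4 + -1 = 3, A[1][2] + B[2][0] = 4 + 1 = 5) = 3 (attained at k = 1)
  C[1][1] = min over k of (A[1][0] + B[0][1] = 7 + -1 = 6, A[1][1] + B[1][1] = 4 + -1 = 3, A[1][2] + B[2][1] = 4 + 7 = 11) = 3 (attained at k = 1)
  C[1][2] = min over k of (A[1][0] + B[0][2] = 7 + 4 = 11, A[1][1] + B[1][2] = 4 + 6 = 10, A[1][2] + B[2][2] = 4 + 0 = 4) = 4 (attained at k = 2)
  C[2][0] = min over k of (A[2][0] + B[0][0] = -2 + -1 = -3, A[2][1] + B[1][0] = 3 + -1 = 2, A[2][2] + B[2][0] = -4 + 1 = -3) = -3 (attained at k = 0)
  C[2][1] = min over k of (A[2][0] + B[0][1] = -2 + -1 = -3, A[2][1] + B[1][1] = 3 + -1 = 2, A[2][2] + B[2][1] = -4 + 7 = 3) = -3 (attained at k = 0)
  C[2][2] = min over k of (A[2][0] + B[0][2] = -2 + 4 = 2, A[2][1] + B[1][2] = 3 + 6 = 9, A[2][2] + B[2][2] = -4 + 0 = -4) = -4 (attained at k = 2)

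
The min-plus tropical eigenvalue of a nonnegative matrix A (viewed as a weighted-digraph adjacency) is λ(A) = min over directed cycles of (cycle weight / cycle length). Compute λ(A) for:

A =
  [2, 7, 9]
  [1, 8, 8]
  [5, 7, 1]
λ(A) = 1

Enumerate directed cycles and compute their means (weight / length). Sample:
  cycle 0 → 0: weight = 2, length = 1, mean = 2/1 ≈ 2.000
  cycle 1 → 1: weight = 8, length = 1, mean = 8/1 ≈ 8.000
  cycle 2 → 2: weight = 1, length = 1, mean = 1/1 ≈ 1.000
  cycle 0 → 1 → 0: weight = 8, length = 2, mean = 8/2 ≈ 4.000
  cycle 0 → 2 → 0: weight = 14, length = 2, mean = 14/2 ≈ 7.000
  cycle 1 → 0 → 1: weight = 8, length = 2, mean = 8/2 ≈ 4.000
Minimum mean = 1.000, attained e.g. along the cycle 2 → 2 with weight 1 and length 1. So λ(A) = 1/1 = 1.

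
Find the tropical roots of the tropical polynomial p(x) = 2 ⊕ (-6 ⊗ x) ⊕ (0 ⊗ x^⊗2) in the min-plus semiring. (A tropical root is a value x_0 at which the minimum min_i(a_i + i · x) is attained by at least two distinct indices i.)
Roots: {-6, 8}

Each tropical root is a break point of the lower envelope of the lines y = a_i + i · x (there are 3 lines, with slopes 0, 1, ..., 2). Only the lines that attain the minimum somewhere contribute to roots; other lines are dominated. Here the surviving (envelope) indices are i = 2, i = 1, i = 0.
Intersections between consecutive envelope lines give the roots: for adjacent envelope indices i < j the intersection is x = (a_i − a_j) / (j − i). Reading off the sorted break points: {-6, 8}.
Verification: at each break x_0, at least two indices attain the minimum of min_i(a_i + i · x_0).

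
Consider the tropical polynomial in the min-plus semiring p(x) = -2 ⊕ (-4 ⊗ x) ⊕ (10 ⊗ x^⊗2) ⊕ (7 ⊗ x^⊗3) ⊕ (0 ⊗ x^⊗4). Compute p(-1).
p(-1) = -5

A tropical monomial a ⊗ x^⊗i evaluates to a + i · x. Evaluating each term at x = -1:
  Term 0 contributes -2 + 0 · -1 = -2
  Term 1 contributes -4 + 1 · -1 = -5
  Term 2 contributes 10 + 2 · -1 = 8
  Term 3 contributes 7 + 3 · -1 = 4
  Term 4 contributes 0 + 4 · -1 = -4
p(-1) = ⊕ of these = min[-2, -5, 8, 4, -4] = -5.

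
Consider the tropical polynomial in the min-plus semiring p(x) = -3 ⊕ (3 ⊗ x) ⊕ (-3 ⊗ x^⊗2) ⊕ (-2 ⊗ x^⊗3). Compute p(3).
p(3) = -3

A tropical monomial a ⊗ x^⊗i evaluates to a + i · x. Evaluating each term at x = 3:
  Term 0 contributes -3 + 0 · 3 = -3
  Term 1 contributes 3 + 1 · 3 = 6
  Term 2 contributes -3 + 2 · 3 = 3
  Term 3 contributes -2 + 3 · 3 = 7
p(3) = ⊕ of these = min[-3, 6, 3, 7] = -3.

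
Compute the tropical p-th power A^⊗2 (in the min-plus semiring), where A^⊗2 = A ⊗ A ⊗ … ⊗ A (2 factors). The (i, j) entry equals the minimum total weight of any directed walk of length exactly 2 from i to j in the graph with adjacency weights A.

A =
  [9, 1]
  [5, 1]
A^⊗2 =
  [6, 2]
  [6, 2]

Each entry (A^⊗2)_ij equals the minimum over all length-2 walks i = v_0 → v_1 → … → v_2 = j of Σ_t A[v_t][v_{t+1}]. For example, for (i, j) = (0, 1) we minimise over 2 possible intermediate vertex sequences; the minimum is 2, attained along the walk 0 → 1 → 1.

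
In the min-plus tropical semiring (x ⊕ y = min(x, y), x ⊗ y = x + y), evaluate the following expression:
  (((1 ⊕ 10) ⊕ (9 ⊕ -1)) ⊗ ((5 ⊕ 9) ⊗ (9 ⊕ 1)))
(((1 ⊕ 10) ⊕ (9 ⊕ -1)) ⊗ ((5 ⊕ 9) ⊗ (9 ⊕ 1))) = 5

Expand innermost to outermost. Recall ⊕ takes the minimum of its arguments and ⊗ takes their sum. Working out the expression (((1 ⊕ 10) ⊕ (9 ⊕ -1)) ⊗ ((5 ⊕ 9) ⊗ (9 ⊕ 1))) gives 5.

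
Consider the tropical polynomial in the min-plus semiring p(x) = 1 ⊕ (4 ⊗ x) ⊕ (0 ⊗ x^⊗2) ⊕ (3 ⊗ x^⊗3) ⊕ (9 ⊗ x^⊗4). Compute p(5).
p(5) = 1

A tropical monomial a ⊗ x^⊗i evaluates to a + i · x. Evaluating each term at x = 5:
  Term 0 contributes 1 + 0 · 5 = 1
  Term 1 contributes 4 + 1 · 5 = 9
  Term 2 contributes 0 + 2 · 5 = 10
  Term 3 contributes 3 + 3 · 5 = 18
  Term 4 contributes 9 + 4 · 5 = 29
p(5) = ⊕ of these = min[1, 9, 10, 18, 29] = 1.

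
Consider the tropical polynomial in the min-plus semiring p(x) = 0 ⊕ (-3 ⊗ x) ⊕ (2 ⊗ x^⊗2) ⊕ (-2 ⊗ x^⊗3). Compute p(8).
p(8) = 0

A tropical monomial a ⊗ x^⊗i evaluates to a + i · x. Evaluating each term at x = 8:
  Term 0 contributes 0 + 0 · 8 = 0
  Term 1 contributes -3 + 1 · 8 = 5
  Term 2 contributes 2 + 2 · 8 = 18
  Term 3 contributes -2 + 3 · 8 = 22
p(8) = ⊕ of these = min[0, 5, 18, 22] = 0.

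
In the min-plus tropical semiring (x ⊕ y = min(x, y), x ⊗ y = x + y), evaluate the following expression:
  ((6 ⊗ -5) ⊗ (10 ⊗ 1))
((6 ⊗ -5) ⊗ (10 ⊗ 1)) = 12

Expand innermost to outermost. Recall ⊕ takes the minimum of its arguments and ⊗ takes their sum. Working out the expression ((6 ⊗ -5) ⊗ (10 ⊗ 1)) gives 12.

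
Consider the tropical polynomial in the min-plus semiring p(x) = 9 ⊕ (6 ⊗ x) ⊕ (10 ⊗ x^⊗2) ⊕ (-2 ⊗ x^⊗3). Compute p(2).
p(2) = 4

A tropical monomial a ⊗ x^⊗i evaluates to a + i · x. Evaluating each term at x = 2:
  Term 0 contributes 9 + 0 · 2 = 9
  Term 1 contributes 6 + 1 · 2 = 8
  Term 2 contributes 10 + 2 · 2 = 14
  Term 3 contributes -2 + 3 · 2 = 4
p(2) = ⊕ of these = min[9, 8, 14, 4] = 4.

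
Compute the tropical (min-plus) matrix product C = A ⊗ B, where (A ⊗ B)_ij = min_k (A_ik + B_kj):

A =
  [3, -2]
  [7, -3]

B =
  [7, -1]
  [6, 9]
A ⊗ B =
  [4, 2]
  [3, 6]

Apply the min-plus product entry-by-entry:
  C[0][0] = min over k of (A[0][0] + B[0][0] = 3 + 7 = 10, A[0][1] + B[1][0] = -2 + 6 = 4) = 4 (attained at k = 1)
  C[0][1] = min over k of (A[0][0] + B[0][1] = 3 + -1 = 2, A[0][1] + B[1][1] = -2 + 9 = 7) = 2 (attained at k = 0)
  C[1][0] = min over k of (A[1][0] + B[0][0] = 7 + 7 = 14, A[1][1] + B[1][0] = -3 + 6 = 3) = 3 (attained at k = 1)
  C[1][1] = min over k of (A[1][0] + B[0][1] = 7 + -1 = 6, A[1][1] + B[1][1] = -3 + 9 = 6) = 6 (attained at k = 0)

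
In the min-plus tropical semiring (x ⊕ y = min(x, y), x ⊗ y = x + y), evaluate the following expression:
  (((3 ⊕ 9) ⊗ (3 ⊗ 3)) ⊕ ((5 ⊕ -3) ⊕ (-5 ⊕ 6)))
(((3 ⊕ 9) ⊗ (3 ⊗ 3)) ⊕ ((5 ⊕ -3) ⊕ (-5 ⊕ 6))) = -5

Expand innermost to outermost. Recall ⊕ takes the minimum of its arguments and ⊗ takes their sum. Working out the expression (((3 ⊕ 9) ⊗ (3 ⊗ 3)) ⊕ ((5 ⊕ -3) ⊕ (-5 ⊕ 6))) gives -5.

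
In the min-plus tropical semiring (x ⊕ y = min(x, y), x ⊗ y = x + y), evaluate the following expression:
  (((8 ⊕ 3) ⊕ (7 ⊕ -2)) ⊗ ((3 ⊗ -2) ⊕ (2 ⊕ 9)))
(((8 ⊕ 3) ⊕ (7 ⊕ -2)) ⊗ ((3 ⊗ -2) ⊕ (2 ⊕ 9))) = -1

Expand innermost to outermost. Recall ⊕ takes the minimum of its arguments and ⊗ takes their sum. Working out the expression (((8 ⊕ 3) ⊕ (7 ⊕ -2)) ⊗ ((3 ⊗ -2) ⊕ (2 ⊕ 9))) gives -1.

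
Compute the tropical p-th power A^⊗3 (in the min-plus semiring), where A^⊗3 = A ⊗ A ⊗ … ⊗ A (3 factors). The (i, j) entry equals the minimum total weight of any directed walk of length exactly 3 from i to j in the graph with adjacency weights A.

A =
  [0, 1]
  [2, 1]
A^⊗3 =
  [0, 1]
  [2, 3]

Each entry (A^⊗3)_ij equals the minimum over all length-3 walks i = v_0 → v_1 → … → v_3 = j of Σ_t A[v_t][v_{t+1}]. For example, for (i, j) = (0, 1) we minimise over 4 possible intermediate vertex sequences; the minimum is 1, attained along the walk 0 → 0 → 0 → 1.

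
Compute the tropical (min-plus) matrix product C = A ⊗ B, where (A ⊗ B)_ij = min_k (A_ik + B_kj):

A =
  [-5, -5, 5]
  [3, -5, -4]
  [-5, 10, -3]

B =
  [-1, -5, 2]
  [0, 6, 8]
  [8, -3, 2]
A ⊗ B =
  [-6, -10, -3]
  [-5, -7, -2]
  [-6, -10, -3]

Apply the min-plus product entry-by-entry:
  C[0][0] = min over k of (A[0][0] + B[0][0] = -5 + -1 = -6, A[0][1] + B[1][0] = -5 + 0 = -5, A[0][2] + B[2][0] = 5 + 8 = 13) = -6 (attained at k = 0)
  C[0][1] = min over k of (A[0][0] + B[0][1] = -5 + -5 = -10, A[0][1] + B[1][1] = -5 + 6 = 1, A[0][2] + B[2][1] = 5 + -3 = 2) = -10 (attained at k = 0)
  C[0][2] = min over k of (A[0][0] + B[0][2] = -5 + 2 = -3, A[0][1] + B[1][2] = -5 + 8 = 3, A[0][2] + B[2][2] = 5 + 2 = 7) = -3 (attained at k = 0)
  C[1][0] = min over k of (A[1][0] + B[0][0] = 3 + -1 = 2, A[1][1] + B[1][0] = -5 + 0 = -5, A[1][2] + B[2][0] = -4 + 8 = 4) = -5 (attained at k = 1)
  C[1][1] = min over k of (A[1][0] + B[0][1] = 3 + -5 = -2, A[1][1] + B[1][1] = -5 + 6 = 1, A[1][2] + B[2][1] = -4 + -3 = -7) = -7 (attained at k = 2)
  C[1][2] = min over k of (A[1][0] + B[0][2] = 3 + 2 = 5, A[1][1] + B[1][2] = -5 + 8 = 3, A[1][2] + B[2][2] = -4 + 2 = -2) = -2 (attained at k = 2)
  C[2][0] = min over k of (A[2][0] + B[0][0] = -5 + -1 = -6, A[2][1] + B[1][0] = 10 + 0 = 10, A[2][2] + B[2][0] = -3 + 8 = 5) = -6 (attained at k = 0)
  C[2][1] = min over k of (A[2][0] + B[0][1] = -5 + -5 = -10, A[2][1] + B[1][1] = 10 + 6 = 16, A[2][2] + B[2][1] = -3 + -3 = -6) = -10 (attained at k = 0)
  C[2][2] = min over k of (A[2][0] + B[0][2] = -5 + 2 = -3, A[2][1] + B[1][2] = 10 + 8 = 18, A[2][2] + B[2][2] = -3 + 2 = -1) = -3 (attained at k = 0)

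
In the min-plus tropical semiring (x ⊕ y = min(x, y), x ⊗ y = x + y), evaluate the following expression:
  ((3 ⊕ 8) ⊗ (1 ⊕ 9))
((3 ⊕ 8) ⊗ (1 ⊕ 9)) = 4

Expand innermost to outermost. Recall ⊕ takes the minimum of its arguments and ⊗ takes their sum. Working out the expression ((3 ⊕ 8) ⊗ (1 ⊕ 9)) gives 4.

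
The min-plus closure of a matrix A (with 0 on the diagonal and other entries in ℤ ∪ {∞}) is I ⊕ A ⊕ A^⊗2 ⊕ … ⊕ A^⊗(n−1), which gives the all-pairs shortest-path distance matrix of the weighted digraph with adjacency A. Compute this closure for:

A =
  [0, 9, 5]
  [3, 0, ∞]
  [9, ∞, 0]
Closure =
  [0, 9, 5]
  [3, 0, 8]
  [9, 18, 0]

This is the Floyd-Warshall all-pairs shortest-path computation. For each intermediate vertex k = 0, 1, …, 2, update dist[i][j] ← min(dist[i][j], dist[i][k] + dist[k][j]). The final matrix gives, for each (i, j), the minimum total weight of any directed path from i to j (possibly empty when i = j).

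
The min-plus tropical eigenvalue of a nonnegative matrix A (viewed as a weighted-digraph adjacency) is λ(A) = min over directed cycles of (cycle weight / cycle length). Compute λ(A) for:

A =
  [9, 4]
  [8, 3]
λ(A) = 3

Enumerate directed cycles and compute their means (weight / length). Sample:
  cycle 0 → 0: weight = 9, length = 1, mean = 9/1 ≈ 9.000
  cycle 1 → 1: weight = 3, length = 1, mean = 3/1 ≈ 3.000
  cycle 0 → 1 → 0: weight = 12, length = 2, mean = 12/2 ≈ 6.000
  cycle 1 → 0 → 1: weight = 12, length = 2, mean = 12/2 ≈ 6.000
Minimum mean = 3.000, attained e.g. along the cycle 1 → 1 with weight 3 and length 1. So λ(A) = 3/1 = 3.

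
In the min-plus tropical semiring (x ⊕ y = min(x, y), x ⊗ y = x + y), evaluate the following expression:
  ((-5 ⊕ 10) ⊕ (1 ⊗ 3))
((-5 ⊕ 10) ⊕ (1 ⊗ 3)) = -5

Expand innermost to outermost. Recall ⊕ takes the minimum of its arguments and ⊗ takes their sum. Working out the expression ((-5 ⊕ 10) ⊕ (1 ⊗ 3)) gives -5.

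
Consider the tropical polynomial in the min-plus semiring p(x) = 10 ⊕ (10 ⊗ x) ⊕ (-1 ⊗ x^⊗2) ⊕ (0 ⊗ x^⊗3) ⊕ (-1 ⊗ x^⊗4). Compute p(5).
p(5) = 9

A tropical monomial a ⊗ x^⊗i evaluates to a + i · x. Evaluating each term at x = 5:
  Term 0 contributes 10 + 0 · 5 = 10
  Term 1 contributes 10 + 1 · 5 = 15
  Term 2 contributes -1 + 2 · 5 = 9
  Term 3 contributes 0 + 3 · 5 = 15
  Term 4 contributes -1 + 4 · 5 = 19
p(5) = ⊕ of these = min[10, 15, 9, 15, 19] = 9.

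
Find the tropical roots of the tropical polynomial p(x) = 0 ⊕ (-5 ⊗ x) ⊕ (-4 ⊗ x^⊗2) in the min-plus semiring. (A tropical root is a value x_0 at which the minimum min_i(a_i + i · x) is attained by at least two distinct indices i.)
Roots: {-1, 5}

Each tropical root is a break point of the lower envelope of the lines y = a_i + i · x (there are 3 lines, with slopes 0, 1, ..., 2). Only the lines that attain the minimum somewhere contribute to roots; other lines are dominated. Here the surviving (envelope) indices are i = 2, i = 1, i = 0.
Intersections between consecutive envelope lines give the roots: for adjacent envelope indices i < j the intersection is x = (a_i − a_j) / (j − i). Reading off the sorted break points: {-1, 5}.
Verification: at each break x_0, at least two indices attain the minimum of min_i(a_i + i · x_0).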